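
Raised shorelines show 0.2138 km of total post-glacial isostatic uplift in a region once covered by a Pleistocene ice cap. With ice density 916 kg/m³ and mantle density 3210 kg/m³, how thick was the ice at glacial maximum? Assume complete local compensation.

u = t ρ_ice/ρ_m → t = u ρ_m/ρ_ice = 0.2138 km × 3210/916 = 0.749 km.

0.749 km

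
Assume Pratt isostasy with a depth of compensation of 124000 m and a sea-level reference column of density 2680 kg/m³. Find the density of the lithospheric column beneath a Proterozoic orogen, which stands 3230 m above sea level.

Pratt balance: ρ_ref D = ρ (D + h).
ρ = ρ_ref D/(D + h) = 2680 × 124000 m/(124000 m + 3230 m) = 2610 kg/m³.

2610 kg/m³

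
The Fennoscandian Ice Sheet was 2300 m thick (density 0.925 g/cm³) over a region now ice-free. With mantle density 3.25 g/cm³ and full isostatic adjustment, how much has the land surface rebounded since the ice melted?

Removing the load lets mantle flow back in; uplift u satisfies ρ_ice t = ρ_m u.
u = t ρ_ice/ρ_m = 2300 m × 0.925/3.25 = 655 m.

655 m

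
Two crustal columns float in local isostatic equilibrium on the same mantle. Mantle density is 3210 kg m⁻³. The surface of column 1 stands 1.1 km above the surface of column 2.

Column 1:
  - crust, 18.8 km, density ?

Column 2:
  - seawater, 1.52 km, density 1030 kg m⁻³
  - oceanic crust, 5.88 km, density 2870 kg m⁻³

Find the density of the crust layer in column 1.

2740 kg m⁻³

Take the compensation level at the base of the deeper column (depth z_c below the surface of column 1) and equate Σ ρ_i t_i down to z_c; mantle fills any gap and the z_c terms cancel.
Column 1: 18.8×ρ + (z_c − 18.8)×3210
Column 2: 1.1×0 + 1.52×1030 + 5.88×2870 + (z_c − 1.1 − 7.4)×3210
The z_c×3210 term appears on both sides and cancels. Collect the known terms of each column as K = Σ(ρt)_known − 3210 × (depth of known layers): K_1 = 0 − 3210×18.8 = −60348; K_2 = 18441.2 − 3210×(1.1 + 7.4) = −8843.8.
Balance: K_1 + 18.8×ρ = K_2, so ρ = (K_2 − K_1)/18.8 = 51504.2/18.8 = 2740 kg m⁻³.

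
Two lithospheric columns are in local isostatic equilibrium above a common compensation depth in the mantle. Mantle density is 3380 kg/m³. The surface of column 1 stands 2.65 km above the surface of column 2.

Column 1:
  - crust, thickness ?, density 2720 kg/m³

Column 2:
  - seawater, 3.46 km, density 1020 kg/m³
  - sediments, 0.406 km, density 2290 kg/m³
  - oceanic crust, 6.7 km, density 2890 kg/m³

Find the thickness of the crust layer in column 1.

Take the compensation level at the base of the deeper column (depth z_c below the surface of column 1) and equate Σ ρ_i t_i down to z_c; mantle fills any gap and the z_c terms cancel.
Column 1: x×2720 + (z_c − 0 − x)×3380
Column 2: 2.65×0 + 3.46×1020 + 0.406×2290 + 6.7×2890 + (z_c − 2.65 − 10.566)×3380
The z_c×3380 term appears on both sides and cancels. Collect the known terms of each column as K = Σ(ρt)_known − 3380 × (depth of known layers): K_1 = 0 − 3380×0 = 0; K_2 = 23821.94 − 3380×(2.65 + 10.566) = −20848.14.
Balance: K_1 − x×(3380 − 2720) = K_2, so x = (K_1 − K_2)/(3380 − 2720) = 20848.1/660 = 31.6 km.

31.6 km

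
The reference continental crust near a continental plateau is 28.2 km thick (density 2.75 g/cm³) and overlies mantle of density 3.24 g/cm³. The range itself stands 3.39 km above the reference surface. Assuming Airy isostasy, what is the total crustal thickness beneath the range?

Root depth r = h ρ_c / (ρ_m − ρ_c) = 3.39 km × 2.75 / 0.49 = 19.03 km.
Total thickness = T + h + r = 28.2 km + 3.39 km + 19.03 km = 50.6 km.

50.6 km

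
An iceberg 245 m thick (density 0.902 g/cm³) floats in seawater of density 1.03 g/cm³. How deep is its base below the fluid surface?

215 m

Draft d = t ρ_obj/ρ_fluid = 245 m × 0.902/1.03 = 215 m.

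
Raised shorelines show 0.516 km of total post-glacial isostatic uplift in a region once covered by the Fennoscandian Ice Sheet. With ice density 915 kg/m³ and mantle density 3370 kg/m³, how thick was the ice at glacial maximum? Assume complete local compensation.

u = t ρ_ice/ρ_m → t = u ρ_m/ρ_ice = 0.516 km × 3370/915 = 1.9 km.

1.9 km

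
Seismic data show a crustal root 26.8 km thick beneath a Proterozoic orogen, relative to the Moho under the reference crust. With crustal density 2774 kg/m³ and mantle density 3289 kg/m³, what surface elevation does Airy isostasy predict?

In Airy isostatic equilibrium: ρ_c h = (ρ_m − ρ_c) r.
h = r (ρ_m − ρ_c) / ρ_c = 26.8 km × (3289 − 2774) / 2774 = 4.98 km.

4.98 km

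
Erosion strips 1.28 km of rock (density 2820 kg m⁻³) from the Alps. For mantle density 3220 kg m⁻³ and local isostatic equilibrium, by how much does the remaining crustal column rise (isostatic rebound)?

Unloading: uplift u = e ρ_c/ρ_m = 1.28 km × 2820/3220 = 1.12 km.

1.12 km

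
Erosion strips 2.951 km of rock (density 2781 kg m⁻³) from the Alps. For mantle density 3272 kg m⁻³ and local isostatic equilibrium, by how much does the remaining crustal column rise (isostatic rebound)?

Unloading: uplift u = e ρ_c/ρ_m = 2.951 km × 2781/3272 = 2.51 km.

2.51 km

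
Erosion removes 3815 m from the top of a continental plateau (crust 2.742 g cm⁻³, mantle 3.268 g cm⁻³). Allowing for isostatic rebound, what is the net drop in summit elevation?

614 m

Rebound u = e ρ_c/ρ_m = 3815 m × 2.742/3.268 = 3201 m.
Net surface drop = e − u = 3815 m − 3201 m = e (ρ_m − ρ_c)/ρ_m = 614 m.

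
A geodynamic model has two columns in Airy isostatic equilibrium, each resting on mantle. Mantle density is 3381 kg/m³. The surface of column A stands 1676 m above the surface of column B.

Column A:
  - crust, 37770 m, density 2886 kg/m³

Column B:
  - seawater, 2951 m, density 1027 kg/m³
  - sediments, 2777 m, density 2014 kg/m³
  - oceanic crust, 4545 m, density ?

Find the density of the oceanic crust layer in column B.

Take the compensation level at the base of the deeper column (depth z_c below the surface of column A) and equate Σ ρ_i t_i down to z_c; mantle fills any gap and the z_c terms cancel.
Column A: 37770×2886 + (z_c − 37770)×3381
Column B: 1676×0 + 2951×1027 + 2777×2014 + 4545×ρ + (z_c − 1676 − 10273)×3381
The z_c×3381 term appears on both sides and cancels. Collect the known terms of each column as K = Σ(ρt)_known − 3381 × (depth of known layers): K_A = 109004220 − 3381×37770 = −18696150; K_B = 8623555 − 3381×(1676 + 10273) = −31776014.
Balance: K_A = K_B + 4545×ρ, so ρ = (K_A − K_B)/4545 = 13079900/4545 = 2880 kg/m³.

2880 kg/m³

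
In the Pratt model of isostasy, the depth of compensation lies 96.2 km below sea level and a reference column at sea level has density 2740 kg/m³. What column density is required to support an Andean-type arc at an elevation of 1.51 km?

Pratt balance: ρ_ref D = ρ (D + h).
ρ = ρ_ref D/(D + h) = 2740 × 96.2 km/(96.2 km + 1.51 km) = 2700 kg/m³.

2700 kg/m³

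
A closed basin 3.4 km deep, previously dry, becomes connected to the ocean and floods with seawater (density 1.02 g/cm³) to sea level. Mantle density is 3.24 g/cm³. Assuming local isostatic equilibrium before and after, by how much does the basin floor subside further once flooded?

After flooding the water column is d + s deep. Its weight must equal the weight of mantle displaced by the extra subsidence s: (d + s) ρ_w = s ρ_m.
s = d ρ_w / (ρ_m − ρ_w) = 3.4 km × 1.02/(3.24 − 1.02) = 1.56 km.

1.56 km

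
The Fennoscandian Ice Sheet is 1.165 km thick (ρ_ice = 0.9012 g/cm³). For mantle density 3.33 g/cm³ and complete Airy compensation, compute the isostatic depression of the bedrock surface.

0.315 km

Equating mass per unit area of the two columns: the ice load ρ_ice t is balanced by mantle displaced below, ρ_m s.
s = t ρ_ice / ρ_m = 1.165 km × 0.9012/3.33 = 0.315 km.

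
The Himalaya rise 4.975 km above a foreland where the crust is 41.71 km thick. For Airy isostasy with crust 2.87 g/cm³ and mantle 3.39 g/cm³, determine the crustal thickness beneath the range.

Root depth r = h ρ_c / (ρ_m − ρ_c) = 4.975 km × 2.87 / 0.52 = 27.46 km.
Total thickness = T + h + r = 41.71 km + 4.975 km + 27.46 km = 74.1 km.

74.1 km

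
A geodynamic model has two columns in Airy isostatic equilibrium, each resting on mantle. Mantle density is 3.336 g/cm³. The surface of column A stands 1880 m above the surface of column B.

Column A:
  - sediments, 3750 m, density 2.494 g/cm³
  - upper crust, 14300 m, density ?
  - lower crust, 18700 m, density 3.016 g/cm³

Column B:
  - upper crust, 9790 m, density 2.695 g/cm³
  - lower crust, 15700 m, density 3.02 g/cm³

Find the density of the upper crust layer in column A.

Take the compensation level at the base of the deeper column (depth z_c below the surface of column A) and equate Σ ρ_i t_i down to z_c; mantle fills any gap and the z_c terms cancel.
Column A: 3750×2.494 + 14300×ρ + 18700×3.016 + (z_c − 36750)×3.336
Column B: 1880×0 + 9790×2.695 + 15700×3.02 + (z_c − 1880 − 25490)×3.336
The z_c×3.336 term appears on both sides and cancels. Collect the known terms of each column as K = Σ(ρt)_known − 3.336 × (depth of known layers): K_A = 65751.7 − 3.336×36750 = −56846.3; K_B = 73798.05 − 3.336×(1880 + 25490) = −17508.27.
Balance: K_A + 14300×ρ = K_B, so ρ = (K_B − K_A)/14300 = 39338/14300 = 2.75 g/cm³.

2.75 g/cm³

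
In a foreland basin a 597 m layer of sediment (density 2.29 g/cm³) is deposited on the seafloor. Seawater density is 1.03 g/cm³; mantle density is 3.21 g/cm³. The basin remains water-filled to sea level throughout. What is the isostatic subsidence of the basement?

Submarine loading: the sediment displaces seawater, and the subsidence is in turn flooded, so s (ρ_m − ρ_w) = t (ρ_sed − ρ_w).
s = 597 m × (2.29 − 1.03) / (3.21 − 1.03) = 345 m.

345 m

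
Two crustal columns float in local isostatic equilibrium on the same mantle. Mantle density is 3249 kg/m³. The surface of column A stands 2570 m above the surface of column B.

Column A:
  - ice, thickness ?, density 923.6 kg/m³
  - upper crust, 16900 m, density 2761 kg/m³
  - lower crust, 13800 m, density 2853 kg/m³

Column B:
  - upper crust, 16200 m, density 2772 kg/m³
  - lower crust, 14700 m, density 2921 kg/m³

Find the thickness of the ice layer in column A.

Take the compensation level at the base of the deeper column (depth z_c below the surface of column A) and equate Σ ρ_i t_i down to z_c; mantle fills any gap and the z_c terms cancel.
Column A: x×923.6 + 16900×2761 + 13800×2853 + (z_c − 30700 − x)×3249
Column B: 2570×0 + 16200×2772 + 14700×2921 + (z_c − 2570 − 30900)×3249
The z_c×3249 term appears on both sides and cancels. Collect the known terms of each column as K = Σ(ρt)_known − 3249 × (depth of known layers): K_A = 86032300 − 3249×30700 = −13712000; K_B = 87845100 − 3249×(2570 + 30900) = −20898930.
Balance: K_A − x×(3249 − 923.6) = K_B, so x = (K_A − K_B)/(3249 − 923.6) = 7186930/2325.4 = 3090 m.

3090 m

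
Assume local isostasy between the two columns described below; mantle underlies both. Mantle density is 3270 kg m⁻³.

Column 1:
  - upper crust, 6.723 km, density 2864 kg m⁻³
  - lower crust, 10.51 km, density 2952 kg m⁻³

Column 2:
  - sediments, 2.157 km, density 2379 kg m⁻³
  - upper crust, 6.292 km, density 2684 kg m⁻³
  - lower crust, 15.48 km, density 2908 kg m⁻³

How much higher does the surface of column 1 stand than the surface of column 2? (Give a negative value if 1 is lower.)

For any compensation level in the mantle, the mantle terms cancel and isostasy reduces to e = (Σt_1 − Σt_2) − (Σ(ρt)_1 − Σ(ρt)_2) / ρ_m.
Σt_1 = 17.233 km; Σt_2 = 23.929 km; Σ(ρt)_1 = 50280.192; Σ(ρt)_2 = 67035.071 (in km·kg m⁻³).
e = (17.233 − 23.929) − (50280.192 − 67035.071) / 3270 = −1.57 km.

−1.57 km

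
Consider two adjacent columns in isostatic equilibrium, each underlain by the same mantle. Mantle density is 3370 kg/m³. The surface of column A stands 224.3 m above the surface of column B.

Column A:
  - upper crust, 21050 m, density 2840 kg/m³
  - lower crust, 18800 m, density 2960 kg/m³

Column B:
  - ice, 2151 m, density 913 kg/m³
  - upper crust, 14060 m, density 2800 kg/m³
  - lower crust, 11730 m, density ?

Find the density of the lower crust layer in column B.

2960 kg/m³

Take the compensation level at the base of the deeper column (depth z_c below the surface of column A) and equate Σ ρ_i t_i down to z_c; mantle fills any gap and the z_c terms cancel.
Column A: 21050×2840 + 18800×2960 + (z_c − 39850)×3370
Column B: 224.3×0 + 2151×913 + 14060×2800 + 11730×ρ + (z_c − 224.3 − 27941)×3370
The z_c×3370 term appears on both sides and cancels. Collect the known terms of each column as K = Σ(ρt)_known − 3370 × (depth of known layers): K_A = 115430000 − 3370×39850 = −18864500; K_B = 41331863 − 3370×(224.3 + 27941) = −53585198.
Balance: K_A = K_B + 11730×ρ, so ρ = (K_A − K_B)/11730 = 34720700/11730 = 2960 kg/m³.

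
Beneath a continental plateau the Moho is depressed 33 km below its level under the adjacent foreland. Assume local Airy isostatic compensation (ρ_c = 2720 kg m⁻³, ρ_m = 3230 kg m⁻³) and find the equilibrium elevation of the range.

6.19 km

Isostatic balance requires: ρ_c h = (ρ_m − ρ_c) r.
h = r (ρ_m − ρ_c) / ρ_c = 33 km × (3230 − 2720) / 2720 = 6.19 km.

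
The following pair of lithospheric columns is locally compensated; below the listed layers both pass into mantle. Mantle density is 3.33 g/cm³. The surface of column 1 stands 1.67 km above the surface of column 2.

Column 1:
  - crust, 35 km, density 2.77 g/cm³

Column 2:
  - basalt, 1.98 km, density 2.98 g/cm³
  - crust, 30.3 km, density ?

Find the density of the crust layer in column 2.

Take the compensation level at the base of the deeper column (depth z_c below the surface of column 1) and equate Σ ρ_i t_i down to z_c; mantle fills any gap and the z_c terms cancel.
Column 1: 35×2.77 + (z_c − 35)×3.33
Column 2: 1.67×0 + 1.98×2.98 + 30.3×ρ + (z_c − 1.67 − 32.28)×3.33
The z_c×3.33 term appears on both sides and cancels. Collect the known terms of each column as K = Σ(ρt)_known − 3.33 × (depth of known layers): K_1 = 96.95 − 3.33×35 = −19.6; K_2 = 5.9004 − 3.33×(1.67 + 32.28) = −107.1531.
Balance: K_1 = K_2 + 30.3×ρ, so ρ = (K_1 − K_2)/30.3 = 87.5531/30.3 = 2.89 g/cm³.

2.89 g/cm³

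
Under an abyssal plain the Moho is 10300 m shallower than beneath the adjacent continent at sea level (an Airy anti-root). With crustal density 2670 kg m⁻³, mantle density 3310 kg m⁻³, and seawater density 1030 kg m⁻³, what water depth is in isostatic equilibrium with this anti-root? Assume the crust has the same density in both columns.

4020 m

Replacing a thickness d of crust by seawater at the top must be balanced by replacing crust with mantle at the base: d (ρ_c − ρ_w) = a (ρ_m − ρ_c).
d = a (ρ_m − ρ_c)/(ρ_c − ρ_w) = 10300 m × 640/1640 = 4020 m.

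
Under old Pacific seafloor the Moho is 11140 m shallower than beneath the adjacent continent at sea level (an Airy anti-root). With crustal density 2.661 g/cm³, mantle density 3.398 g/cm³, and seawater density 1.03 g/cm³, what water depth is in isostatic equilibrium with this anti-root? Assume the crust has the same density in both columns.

Replacing a thickness d of crust by seawater at the top must be balanced by replacing crust with mantle at the base: d (ρ_c − ρ_w) = a (ρ_m − ρ_c).
d = a (ρ_m − ρ_c)/(ρ_c − ρ_w) = 11140 m × 0.737/1.631 = 5030 m.

5030 m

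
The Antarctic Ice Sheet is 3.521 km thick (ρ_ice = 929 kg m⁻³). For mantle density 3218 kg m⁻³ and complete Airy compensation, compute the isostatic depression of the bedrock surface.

1.02 km

Isostatic balance requires: the ice load ρ_ice t is balanced by mantle displaced below, ρ_m s.
s = t ρ_ice / ρ_m = 3.521 km × 929/3218 = 1.02 km.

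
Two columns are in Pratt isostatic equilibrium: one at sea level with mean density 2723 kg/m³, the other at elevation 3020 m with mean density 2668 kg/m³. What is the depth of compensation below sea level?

ρ_ref D = ρ (D + h) → D (ρ_ref − ρ) = ρ h.
D = ρ h/(ρ_ref − ρ) = 2668 × 3020 m/(2723 − 2668) = 146000 m.

146000 m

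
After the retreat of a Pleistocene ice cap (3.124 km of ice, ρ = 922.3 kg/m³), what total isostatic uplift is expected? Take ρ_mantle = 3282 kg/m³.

Removing the load lets mantle flow back in; uplift u satisfies ρ_ice t = ρ_m u.
u = t ρ_ice/ρ_m = 3.124 km × 922.3/3282 = 0.878 km.

0.878 km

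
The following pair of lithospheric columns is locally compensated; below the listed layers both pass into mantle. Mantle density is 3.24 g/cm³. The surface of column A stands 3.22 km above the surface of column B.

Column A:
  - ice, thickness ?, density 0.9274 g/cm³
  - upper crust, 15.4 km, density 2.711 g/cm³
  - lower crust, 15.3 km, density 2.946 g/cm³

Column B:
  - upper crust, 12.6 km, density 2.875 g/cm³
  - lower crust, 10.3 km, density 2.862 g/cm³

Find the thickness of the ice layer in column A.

2.72 km

Take the compensation level at the base of the deeper column (depth z_c below the surface of column A) and equate Σ ρ_i t_i down to z_c; mantle fills any gap and the z_c terms cancel.
Column A: x×0.9274 + 15.4×2.711 + 15.3×2.946 + (z_c − 30.7 − x)×3.24
Column B: 3.22×0 + 12.6×2.875 + 10.3×2.862 + (z_c − 3.22 − 22.9)×3.24
The z_c×3.24 term appears on both sides and cancels. Collect the known terms of each column as K = Σ(ρt)_known − 3.24 × (depth of known layers): K_A = 86.8232 − 3.24×30.7 = −12.6448; K_B = 65.7036 − 3.24×(3.22 + 22.9) = −18.9252.
Balance: K_A − x×(3.24 − 0.9274) = K_B, so x = (K_A − K_B)/(3.24 − 0.9274) = 6.2804/2.3126 = 2.72 km.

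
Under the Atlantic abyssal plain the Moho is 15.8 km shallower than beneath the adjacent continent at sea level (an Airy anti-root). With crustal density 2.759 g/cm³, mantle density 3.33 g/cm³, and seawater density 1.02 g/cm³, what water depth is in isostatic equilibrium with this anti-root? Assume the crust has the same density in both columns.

5.19 km

Replacing a thickness d of crust by seawater at the top must be balanced by replacing crust with mantle at the base: d (ρ_c − ρ_w) = a (ρ_m − ρ_c).
d = a (ρ_m − ρ_c)/(ρ_c − ρ_w) = 15.8 km × 0.571/1.739 = 5.19 km.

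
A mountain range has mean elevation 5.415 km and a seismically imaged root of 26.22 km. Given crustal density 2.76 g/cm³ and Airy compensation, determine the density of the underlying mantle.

Airy balance: ρ_c h = (ρ_m − ρ_c) r → ρ_m = ρ_c (1 + h/r).
ρ_m = 2.76 × (1 + 5.415 km/26.22 km) = 3.33 g/cm³.

3.33 g/cm³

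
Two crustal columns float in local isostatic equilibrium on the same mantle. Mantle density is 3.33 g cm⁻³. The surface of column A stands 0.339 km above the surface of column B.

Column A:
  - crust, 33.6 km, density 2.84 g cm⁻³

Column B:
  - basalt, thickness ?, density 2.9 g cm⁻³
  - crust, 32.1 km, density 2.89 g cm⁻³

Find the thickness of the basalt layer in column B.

Take the compensation level at the base of the deeper column (depth z_c below the surface of column A) and equate Σ ρ_i t_i down to z_c; mantle fills any gap and the z_c terms cancel.
Column A: 33.6×2.84 + (z_c − 33.6)×3.33
Column B: 0.339×0 + x×2.9 + 32.1×2.89 + (z_c − 0.339 − 32.1 − x)×3.33
The z_c×3.33 term appears on both sides and cancels. Collect the known terms of each column as K = Σ(ρt)_known − 3.33 × (depth of known layers): K_A = 95.424 − 3.33×33.6 = −16.464; K_B = 92.769 − 3.33×(0.339 + 32.1) = −15.25287.
Balance: K_A = K_B − x×(3.33 − 2.9), so x = (K_B − K_A)/(3.33 − 2.9) = 1.21113/0.43 = 2.82 km.

2.82 km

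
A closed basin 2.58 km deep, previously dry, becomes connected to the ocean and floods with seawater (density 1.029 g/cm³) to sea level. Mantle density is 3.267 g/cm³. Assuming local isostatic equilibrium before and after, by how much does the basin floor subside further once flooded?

1.19 km

After flooding the water column is d + s deep. Its weight must equal the weight of mantle displaced by the extra subsidence s: (d + s) ρ_w = s ρ_m.
s = d ρ_w / (ρ_m − ρ_w) = 2.58 km × 1.029/(3.267 − 1.029) = 1.19 km.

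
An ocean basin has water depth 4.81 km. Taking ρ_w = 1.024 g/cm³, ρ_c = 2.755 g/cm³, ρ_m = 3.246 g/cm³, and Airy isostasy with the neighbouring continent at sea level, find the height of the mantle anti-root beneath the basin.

For local isostatic compensation: replacing crust with seawater at the top is compensated by replacing crust with mantle at the base: d (ρ_c − ρ_w) = a (ρ_m − ρ_c).
a = d (ρ_c − ρ_w)/(ρ_m − ρ_c) = 4.81 km × 1.731/0.491 = 17 km.

17 km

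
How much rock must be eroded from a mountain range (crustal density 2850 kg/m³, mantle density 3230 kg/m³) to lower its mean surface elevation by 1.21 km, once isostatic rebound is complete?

10.3 km

Net drop Δ = e − u = e − e ρ_c/ρ_m = e (ρ_m − ρ_c)/ρ_m.
e = Δ ρ_m/(ρ_m − ρ_c) = 1.21 km × 3230/380 = 10.3 km.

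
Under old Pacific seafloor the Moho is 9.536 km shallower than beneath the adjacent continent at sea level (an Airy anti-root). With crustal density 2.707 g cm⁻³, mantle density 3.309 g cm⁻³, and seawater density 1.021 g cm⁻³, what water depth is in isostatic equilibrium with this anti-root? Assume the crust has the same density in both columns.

3.4 km

Replacing a thickness d of crust by seawater at the top must be balanced by replacing crust with mantle at the base: d (ρ_c − ρ_w) = a (ρ_m − ρ_c).
d = a (ρ_m − ρ_c)/(ρ_c − ρ_w) = 9.536 km × 0.602/1.686 = 3.4 km.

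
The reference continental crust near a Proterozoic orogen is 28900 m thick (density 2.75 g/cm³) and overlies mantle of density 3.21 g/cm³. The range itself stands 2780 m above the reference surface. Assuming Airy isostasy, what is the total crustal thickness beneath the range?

48300 m

Root depth r = h ρ_c / (ρ_m − ρ_c) = 2780 m × 2.75 / 0.46 = 16620 m.
Total thickness = T + h + r = 28900 m + 2780 m + 16620 m = 48300 m.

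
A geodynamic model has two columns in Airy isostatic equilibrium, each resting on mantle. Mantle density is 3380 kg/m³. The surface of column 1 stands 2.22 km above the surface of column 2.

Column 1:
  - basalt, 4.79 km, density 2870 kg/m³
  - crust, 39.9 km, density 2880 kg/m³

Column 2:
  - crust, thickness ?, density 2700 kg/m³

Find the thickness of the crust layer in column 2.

21.9 km

Take the compensation level at the base of the deeper column (depth z_c below the surface of column 1) and equate Σ ρ_i t_i down to z_c; mantle fills any gap and the z_c terms cancel.
Column 1: 4.79×2870 + 39.9×2880 + (z_c − 44.69)×3380
Column 2: 2.22×0 + x×2700 + (z_c − 2.22 − 0 − x)×3380
The z_c×3380 term appears on both sides and cancels. Collect the known terms of each column as K = Σ(ρt)_known − 3380 × (depth of known layers): K_1 = 128659.3 − 3380×44.69 = −22392.9; K_2 = 0 − 3380×(2.22 + 0) = −7503.6.
Balance: K_1 = K_2 − x×(3380 − 2700), so x = (K_2 − K_1)/(3380 − 2700) = 14889.3/680 = 21.9 km.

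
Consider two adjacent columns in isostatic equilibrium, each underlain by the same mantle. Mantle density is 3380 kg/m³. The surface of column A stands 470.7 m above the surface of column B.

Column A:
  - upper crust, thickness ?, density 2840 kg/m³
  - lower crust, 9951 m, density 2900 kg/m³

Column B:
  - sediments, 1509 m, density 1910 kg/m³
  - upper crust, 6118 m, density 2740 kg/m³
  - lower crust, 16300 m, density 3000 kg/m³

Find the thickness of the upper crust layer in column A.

Take the compensation level at the base of the deeper column (depth z_c below the surface of column A) and equate Σ ρ_i t_i down to z_c; mantle fills any gap and the z_c terms cancel.
Column A: x×2840 + 9951×2900 + (z_c − 9951 − x)×3380
Column B: 470.7×0 + 1509×1910 + 6118×2740 + 16300×3000 + (z_c − 470.7 − 23927)×3380
The z_c×3380 term appears on both sides and cancels. Collect the known terms of each column as K = Σ(ρt)_known − 3380 × (depth of known layers): K_A = 28857900 − 3380×9951 = −4776480; K_B = 68545510 − 3380×(470.7 + 23927) = −13918716.
Balance: K_A − x×(3380 − 2840) = K_B, so x = (K_A − K_B)/(3380 − 2840) = 9142240/540 = 16900 m.

16900 m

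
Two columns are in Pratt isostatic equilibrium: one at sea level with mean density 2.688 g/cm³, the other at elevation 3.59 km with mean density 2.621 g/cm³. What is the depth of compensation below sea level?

140 km

ρ_ref D = ρ (D + h) → D (ρ_ref − ρ) = ρ h.
D = ρ h/(ρ_ref − ρ) = 2.621 × 3.59 km/(2.688 − 2.621) = 140 km.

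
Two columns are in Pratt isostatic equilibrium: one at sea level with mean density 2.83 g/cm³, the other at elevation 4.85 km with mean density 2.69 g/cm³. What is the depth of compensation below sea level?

ρ_ref D = ρ (D + h) → D (ρ_ref − ρ) = ρ h.
D = ρ h/(ρ_ref − ρ) = 2.69 × 4.85 km/(2.83 − 2.69) = 93.2 km.

93.2 km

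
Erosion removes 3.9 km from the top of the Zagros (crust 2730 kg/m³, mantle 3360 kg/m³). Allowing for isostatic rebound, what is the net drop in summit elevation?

Rebound u = e ρ_c/ρ_m = 3.9 km × 2730/3360 = 3.169 km.
Net surface drop = e − u = 3.9 km − 3.169 km = e (ρ_m − ρ_c)/ρ_m = 0.731 km.

0.731 km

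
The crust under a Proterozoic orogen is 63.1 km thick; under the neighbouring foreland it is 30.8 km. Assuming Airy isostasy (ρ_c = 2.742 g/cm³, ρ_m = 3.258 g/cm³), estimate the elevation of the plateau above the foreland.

Excess crust Δ = 63.1 km − 30.8 km = 32.3 km, split between elevation h and root r with h + r = Δ.
Airy balance ρ_c h = (ρ_m − ρ_c) r gives r = h ρ_c/(ρ_m − ρ_c), so h (1 + ρ_c/(ρ_m − ρ_c)) = Δ, i.e. h = Δ (ρ_m − ρ_c)/ρ_m.
h = 32.3 km × 0.516/3.258 = 5.12 km.

5.12 km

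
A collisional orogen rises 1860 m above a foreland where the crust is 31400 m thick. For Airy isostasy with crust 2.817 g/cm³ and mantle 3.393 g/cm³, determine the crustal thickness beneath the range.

Root depth r = h ρ_c / (ρ_m − ρ_c) = 1860 m × 2.817 / 0.576 = 9097 m.
Total thickness = T + h + r = 31400 m + 1860 m + 9097 m = 42400 m.

42400 m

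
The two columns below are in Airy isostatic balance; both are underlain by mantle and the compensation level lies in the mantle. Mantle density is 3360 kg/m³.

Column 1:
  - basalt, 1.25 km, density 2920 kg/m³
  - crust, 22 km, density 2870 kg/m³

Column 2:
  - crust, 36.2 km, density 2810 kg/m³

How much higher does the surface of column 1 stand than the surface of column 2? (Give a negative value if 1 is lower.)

For any compensation level in the mantle, the mantle terms cancel and isostasy reduces to e = (Σt_1 − Σt_2) − (Σ(ρt)_1 − Σ(ρt)_2) / ρ_m.
Σt_1 = 23.25 km; Σt_2 = 36.2 km; Σ(ρt)_1 = 66790; Σ(ρt)_2 = 101722 (in km·kg/m³).
e = (23.25 − 36.2) − (66790 − 101722) / 3360 = −2.55 km.

−2.55 km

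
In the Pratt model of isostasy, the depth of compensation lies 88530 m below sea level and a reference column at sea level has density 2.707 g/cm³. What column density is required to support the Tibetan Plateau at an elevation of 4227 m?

2.58 g/cm³

Pratt balance: ρ_ref D = ρ (D + h).
ρ = ρ_ref D/(D + h) = 2.707 × 88530 m/(88530 m + 4227 m) = 2.58 g/cm³.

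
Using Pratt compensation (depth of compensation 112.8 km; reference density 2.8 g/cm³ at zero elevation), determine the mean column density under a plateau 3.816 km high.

Pratt balance: ρ_ref D = ρ (D + h).
ρ = ρ_ref D/(D + h) = 2.8 × 112.8 km/(112.8 km + 3.816 km) = 2.71 g/cm³.

2.71 g/cm³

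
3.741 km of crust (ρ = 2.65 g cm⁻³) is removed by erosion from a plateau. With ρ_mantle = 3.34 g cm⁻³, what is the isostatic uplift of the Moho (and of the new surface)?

Unloading: uplift u = e ρ_c/ρ_m = 3.741 km × 2.65/3.34 = 2.97 km.

2.97 km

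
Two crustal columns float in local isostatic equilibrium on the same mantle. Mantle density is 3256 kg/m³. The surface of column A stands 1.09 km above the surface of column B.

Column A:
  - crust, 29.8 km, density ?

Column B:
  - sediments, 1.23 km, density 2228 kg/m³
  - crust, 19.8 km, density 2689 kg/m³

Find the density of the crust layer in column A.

Take the compensation level at the base of the deeper column (depth z_c below the surface of column A) and equate Σ ρ_i t_i down to z_c; mantle fills any gap and the z_c terms cancel.
Column A: 29.8×ρ + (z_c − 29.8)×3256
Column B: 1.09×0 + 1.23×2228 + 19.8×2689 + (z_c − 1.09 − 21.03)×3256
The z_c×3256 term appears on both sides and cancels. Collect the known terms of each column as K = Σ(ρt)_known − 3256 × (depth of known layers): K_A = 0 − 3256×29.8 = −97028.8; K_B = 55982.64 − 3256×(1.09 + 21.03) = −16040.08.
Balance: K_A + 29.8×ρ = K_B, so ρ = (K_B − K_A)/29.8 = 80988.7/29.8 = 2720 kg/m³.

2720 kg/m³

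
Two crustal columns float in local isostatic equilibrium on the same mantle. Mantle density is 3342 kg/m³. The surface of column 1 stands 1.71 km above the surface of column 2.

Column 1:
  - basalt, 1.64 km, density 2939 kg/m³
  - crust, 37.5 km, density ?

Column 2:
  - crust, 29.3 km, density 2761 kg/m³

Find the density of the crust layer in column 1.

Take the compensation level at the base of the deeper column (depth z_c below the surface of column 1) and equate Σ ρ_i t_i down to z_c; mantle fills any gap and the z_c terms cancel.
Column 1: 1.64×2939 + 37.5×ρ + (z_c − 39.14)×3342
Column 2: 1.71×0 + 29.3×2761 + (z_c − 1.71 − 29.3)×3342
The z_c×3342 term appears on both sides and cancels. Collect the known terms of each column as K = Σ(ρt)_known − 3342 × (depth of known layers): K_1 = 4819.96 − 3342×39.14 = −125985.92; K_2 = 80897.3 − 3342×(1.71 + 29.3) = −22738.12.
Balance: K_1 + 37.5×ρ = K_2, so ρ = (K_2 − K_1)/37.5 = 103248/37.5 = 2750 kg/m³.

2750 kg/m³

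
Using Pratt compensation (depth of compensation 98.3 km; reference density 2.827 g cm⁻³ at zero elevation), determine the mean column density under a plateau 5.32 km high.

2.68 g cm⁻³

Pratt balance: ρ_ref D = ρ (D + h).
ρ = ρ_ref D/(D + h) = 2.827 × 98.3 km/(98.3 km + 5.32 km) = 2.68 g cm⁻³.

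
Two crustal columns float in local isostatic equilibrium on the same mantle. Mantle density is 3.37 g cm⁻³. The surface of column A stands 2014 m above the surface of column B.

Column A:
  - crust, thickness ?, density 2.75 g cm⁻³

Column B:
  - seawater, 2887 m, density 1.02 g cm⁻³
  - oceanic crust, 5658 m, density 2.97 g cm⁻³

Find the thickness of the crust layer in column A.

Take the compensation level at the base of the deeper column (depth z_c below the surface of column A) and equate Σ ρ_i t_i down to z_c; mantle fills any gap and the z_c terms cancel.
Column A: x×2.75 + (z_c − 0 − x)×3.37
Column B: 2014×0 + 2887×1.02 + 5658×2.97 + (z_c − 2014 − 8545)×3.37
The z_c×3.37 term appears on both sides and cancels. Collect the known terms of each column as K = Σ(ρt)_known − 3.37 × (depth of known layers): K_A = 0 − 3.37×0 = 0; K_B = 19749 − 3.37×(2014 + 8545) = −15834.83.
Balance: K_A − x×(3.37 − 2.75) = K_B, so x = (K_A − K_B)/(3.37 − 2.75) = 15834.8/0.62 = 25500 m.

25500 m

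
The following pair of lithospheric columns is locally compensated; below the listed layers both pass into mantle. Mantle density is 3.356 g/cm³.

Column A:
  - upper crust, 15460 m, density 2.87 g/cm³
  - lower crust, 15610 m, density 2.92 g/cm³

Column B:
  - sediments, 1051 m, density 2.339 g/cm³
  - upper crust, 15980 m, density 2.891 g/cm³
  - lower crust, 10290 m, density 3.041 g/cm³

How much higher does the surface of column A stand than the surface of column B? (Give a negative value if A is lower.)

768 m

For any compensation level in the mantle, the mantle terms cancel and isostasy reduces to e = (Σt_A − Σt_B) − (Σ(ρt)_A − Σ(ρt)_B) / ρ_m.
Σt_A = 31070 m; Σt_B = 27321 m; Σ(ρt)_A = 89951.4; Σ(ρt)_B = 79948.359 (in m·g/cm³).
e = (31070 − 27321) − (89951.4 − 79948.359) / 3.356 = 768 m.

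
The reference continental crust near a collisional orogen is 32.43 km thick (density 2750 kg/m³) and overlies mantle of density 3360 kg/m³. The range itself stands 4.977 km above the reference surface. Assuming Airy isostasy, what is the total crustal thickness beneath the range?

59.8 km

Root depth r = h ρ_c / (ρ_m − ρ_c) = 4.977 km × 2750 / 610 = 22.44 km.
Total thickness = T + h + r = 32.43 km + 4.977 km + 22.44 km = 59.8 km.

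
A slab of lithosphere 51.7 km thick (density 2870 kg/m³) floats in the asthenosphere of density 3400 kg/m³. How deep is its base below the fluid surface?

Draft d = t ρ_obj/ρ_fluid = 51.7 km × 2870/3400 = 43.6 km.

43.6 km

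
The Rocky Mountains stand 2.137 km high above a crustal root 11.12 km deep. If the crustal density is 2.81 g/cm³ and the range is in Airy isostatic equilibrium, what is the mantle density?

Airy balance: ρ_c h = (ρ_m − ρ_c) r → ρ_m = ρ_c (1 + h/r).
ρ_m = 2.81 × (1 + 2.137 km/11.12 km) = 3.35 g/cm³.

3.35 g/cm³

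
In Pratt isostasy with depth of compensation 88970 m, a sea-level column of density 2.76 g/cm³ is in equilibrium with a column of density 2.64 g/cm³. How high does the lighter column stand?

ρ_ref D = ρ (D + h) → h = D (ρ_ref − ρ)/ρ.
h = 88970 m × (2.76 − 2.64)/2.64 = 4040 m.

4040 m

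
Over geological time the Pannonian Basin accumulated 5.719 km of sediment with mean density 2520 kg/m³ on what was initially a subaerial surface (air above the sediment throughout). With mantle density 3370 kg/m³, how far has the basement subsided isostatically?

Subaerial load: s = t ρ_sed / ρ_m = 5.719 km × 2520/3370 = 4.28 km.

4.28 km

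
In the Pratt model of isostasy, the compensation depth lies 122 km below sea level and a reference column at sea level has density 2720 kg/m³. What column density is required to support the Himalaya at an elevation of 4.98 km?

Pratt balance: ρ_ref D = ρ (D + h).
ρ = ρ_ref D/(D + h) = 2720 × 122 km/(122 km + 4.98 km) = 2610 kg/m³.

2610 kg/m³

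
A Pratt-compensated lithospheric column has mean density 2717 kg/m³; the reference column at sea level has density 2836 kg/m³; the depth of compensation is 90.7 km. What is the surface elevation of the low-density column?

3.97 km

ρ_ref D = ρ (D + h) → h = D (ρ_ref − ρ)/ρ.
h = 90.7 km × (2836 − 2717)/2717 = 3.97 km.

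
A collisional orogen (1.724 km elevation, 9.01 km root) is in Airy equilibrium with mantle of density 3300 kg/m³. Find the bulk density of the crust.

2770 kg/m³

ρ_c h = (ρ_m − ρ_c) r → ρ_c (h + r) = ρ_m r → ρ_c = ρ_m r / (h + r).
ρ_c = 3300 × 9.01 km / (1.724 km + 9.01 km) = 2770 kg/m³.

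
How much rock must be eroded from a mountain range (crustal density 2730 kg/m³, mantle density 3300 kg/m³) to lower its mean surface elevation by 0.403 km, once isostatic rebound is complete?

2.33 km

Net drop Δ = e − u = e − e ρ_c/ρ_m = e (ρ_m − ρ_c)/ρ_m.
e = Δ ρ_m/(ρ_m − ρ_c) = 0.403 km × 3300/570 = 2.33 km.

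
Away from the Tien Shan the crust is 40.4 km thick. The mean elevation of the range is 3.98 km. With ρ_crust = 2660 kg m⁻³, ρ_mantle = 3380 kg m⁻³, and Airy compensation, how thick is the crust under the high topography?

Root depth r = h ρ_c / (ρ_m − ρ_c) = 3.98 km × 2660 / 720 = 14.7 km.
Total thickness = T + h + r = 40.4 km + 3.98 km + 14.7 km = 59.1 km.

59.1 km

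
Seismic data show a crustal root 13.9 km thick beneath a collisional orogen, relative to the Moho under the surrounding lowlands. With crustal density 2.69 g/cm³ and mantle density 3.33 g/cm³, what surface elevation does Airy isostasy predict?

3.31 km

By Archimedes' principle applied to the lithosphere: ρ_c h = (ρ_m − ρ_c) r.
h = r (ρ_m − ρ_c) / ρ_c = 13.9 km × (3.33 − 2.69) / 2.69 = 3.31 km.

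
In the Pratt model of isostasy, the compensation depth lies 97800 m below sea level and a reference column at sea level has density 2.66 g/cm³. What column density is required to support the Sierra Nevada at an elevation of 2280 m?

Pratt balance: ρ_ref D = ρ (D + h).
ρ = ρ_ref D/(D + h) = 2.66 × 97800 m/(97800 m + 2280 m) = 2.6 g/cm³.

2.6 g/cm³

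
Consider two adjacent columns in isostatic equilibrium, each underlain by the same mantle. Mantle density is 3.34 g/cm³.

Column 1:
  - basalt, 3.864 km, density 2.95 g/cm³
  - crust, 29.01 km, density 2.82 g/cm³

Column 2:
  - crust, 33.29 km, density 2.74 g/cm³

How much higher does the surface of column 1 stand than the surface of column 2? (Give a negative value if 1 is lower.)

For any compensation level in the mantle, the mantle terms cancel and isostasy reduces to e = (Σt_1 − Σt_2) − (Σ(ρt)_1 − Σ(ρt)_2) / ρ_m.
Σt_1 = 32.874 km; Σt_2 = 33.29 km; Σ(ρt)_1 = 93.207; Σ(ρt)_2 = 91.2146 (in km·g/cm³).
e = (32.874 − 33.29) − (93.207 − 91.2146) / 3.34 = −1.01 km.

−1.01 km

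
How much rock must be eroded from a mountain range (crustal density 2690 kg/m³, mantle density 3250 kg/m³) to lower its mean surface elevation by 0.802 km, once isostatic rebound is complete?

4.65 km

Net drop Δ = e − u = e − e ρ_c/ρ_m = e (ρ_m − ρ_c)/ρ_m.
e = Δ ρ_m/(ρ_m − ρ_c) = 0.802 km × 3250/560 = 4.65 km.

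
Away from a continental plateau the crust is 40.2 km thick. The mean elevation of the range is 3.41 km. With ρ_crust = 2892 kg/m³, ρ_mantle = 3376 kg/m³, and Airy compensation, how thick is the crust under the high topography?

64 km

Root depth r = h ρ_c / (ρ_m − ρ_c) = 3.41 km × 2892 / 484 = 20.38 km.
Total thickness = T + h + r = 40.2 km + 3.41 km + 20.38 km = 64 km.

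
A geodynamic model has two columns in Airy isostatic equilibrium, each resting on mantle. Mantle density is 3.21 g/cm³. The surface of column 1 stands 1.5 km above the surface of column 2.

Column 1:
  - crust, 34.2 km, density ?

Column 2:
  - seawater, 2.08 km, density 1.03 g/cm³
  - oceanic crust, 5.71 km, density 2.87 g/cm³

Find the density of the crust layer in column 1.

Take the compensation level at the base of the deeper column (depth z_c below the surface of column 1) and equate Σ ρ_i t_i down to z_c; mantle fills any gap and the z_c terms cancel.
Column 1: 34.2×ρ + (z_c − 34.2)×3.21
Column 2: 1.5×0 + 2.08×1.03 + 5.71×2.87 + (z_c − 1.5 − 7.79)×3.21
The z_c×3.21 term appears on both sides and cancels. Collect the known terms of each column as K = Σ(ρt)_known − 3.21 × (depth of known layers): K_1 = 0 − 3.21×34.2 = −109.782; K_2 = 18.5301 − 3.21×(1.5 + 7.79) = −11.2908.
Balance: K_1 + 34.2×ρ = K_2, so ρ = (K_2 − K_1)/34.2 = 98.4912/34.2 = 2.88 g/cm³.

2.88 g/cm³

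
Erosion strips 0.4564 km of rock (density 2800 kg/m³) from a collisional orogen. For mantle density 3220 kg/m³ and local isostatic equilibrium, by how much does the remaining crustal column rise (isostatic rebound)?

0.397 km

Unloading: uplift u = e ρ_c/ρ_m = 0.4564 km × 2800/3220 = 0.397 km.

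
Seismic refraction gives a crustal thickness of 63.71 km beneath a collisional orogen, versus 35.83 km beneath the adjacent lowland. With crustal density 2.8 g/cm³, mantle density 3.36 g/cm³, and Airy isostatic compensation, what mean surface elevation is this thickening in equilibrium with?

Excess crust Δ = 63.71 km − 35.83 km = 27.88 km, split between elevation h and root r with h + r = Δ.
Airy balance ρ_c h = (ρ_m − ρ_c) r gives r = h ρ_c/(ρ_m − ρ_c), so h (1 + ρ_c/(ρ_m − ρ_c)) = Δ, i.e. h = Δ (ρ_m − ρ_c)/ρ_m.
h = 27.88 km × 0.56/3.36 = 4.65 km.

4.65 km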